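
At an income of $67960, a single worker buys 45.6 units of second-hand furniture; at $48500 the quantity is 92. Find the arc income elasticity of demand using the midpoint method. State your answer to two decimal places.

ΔQ = 92 − 45.6 = 46.4; midpoint Q̄ = (45.6 + 92)/2 = 68.8.
ΔI = 48500 − 67960 = -19460; midpoint Ī = (67960 + 48500)/2 = 58230.
η = (ΔQ/Q̄) ÷ (ΔI/Ī) = (46.4/68.8) ÷ (-19460/58230) = -2.02.

-2.02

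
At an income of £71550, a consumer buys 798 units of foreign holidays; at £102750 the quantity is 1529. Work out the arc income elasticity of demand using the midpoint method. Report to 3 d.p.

1.755

ΔQ = 1529 − 798 = 731; midpoint Q̄ = (798 + 1529)/2 = 1163.5.
ΔI = 102750 − 71550 = 31200; midpoint Ī = (71550 + 102750)/2 = 87150.
η = (ΔQ/Q̄) ÷ (ΔI/Ī) = (731/1163.5) ÷ (31200/87150) = 1.755.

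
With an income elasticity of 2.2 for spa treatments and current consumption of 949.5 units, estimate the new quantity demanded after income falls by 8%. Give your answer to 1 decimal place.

%ΔQ ≈ η × %ΔI = 2.2 × (-8%) = -17.6%.
New Q ≈ 949.5 × (1 − 0.176) = 782.4.

782.4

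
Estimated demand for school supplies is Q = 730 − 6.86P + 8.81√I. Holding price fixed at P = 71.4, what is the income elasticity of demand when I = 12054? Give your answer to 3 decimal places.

At P = 71.4, I = 12054: Q = 1207.452.
Holding P constant, ∂Q/∂I = 8.81/(2√I) = 0.0401218.
η_I = (∂Q/∂I)·(I/Q) = 0.0401218 × (12054/1207.452) = 0.401.

0.401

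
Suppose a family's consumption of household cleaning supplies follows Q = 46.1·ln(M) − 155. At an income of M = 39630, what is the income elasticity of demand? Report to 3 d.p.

0.138

At M = 39630: Q = 333.076.
dQ/dM = 46.1/M = 0.00116326 at this income.
η = (dQ/dM)·(M/Q) = 0.00116326 × (39630/333.076) = 0.138.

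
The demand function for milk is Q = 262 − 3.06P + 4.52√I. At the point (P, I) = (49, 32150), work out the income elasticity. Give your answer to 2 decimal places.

At P = 49, I = 32150: Q = 922.515.
Holding P constant, ∂Q/∂I = 4.52/(2√I) = 0.0126043.
η_I = (∂Q/∂I)·(I/Q) = 0.0126043 × (32150/922.515) = 0.44.

0.44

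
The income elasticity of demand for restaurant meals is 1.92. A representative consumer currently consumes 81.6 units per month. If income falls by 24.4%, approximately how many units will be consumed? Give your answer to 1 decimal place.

43.4

%ΔQ ≈ η × %ΔI = 1.92 × (-24.4%) = -46.848%.
New Q ≈ 81.6 × (1 − 0.46848) = 43.4.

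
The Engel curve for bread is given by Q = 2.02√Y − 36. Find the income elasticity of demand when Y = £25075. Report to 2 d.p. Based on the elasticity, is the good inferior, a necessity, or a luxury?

At Y = 25075: Q = 283.869.
dQ/dY = 2.02/(2√Y) = 0.00637824 at this income.
η = (dQ/dY)·(Y/Q) = 0.00637824 × (25075/283.869) = 0.56.
Since 0 < η < 1, the good is a necessity.

0.56 (necessity)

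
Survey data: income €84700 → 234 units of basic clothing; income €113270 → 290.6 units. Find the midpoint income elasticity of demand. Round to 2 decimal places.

0.75

ΔQ = 290.6 − 234 = 56.6; midpoint Q̄ = (234 + 290.6)/2 = 262.3.
ΔI = 113270 − 84700 = 28570; midpoint Ī = (84700 + 113270)/2 = 98985.
η = (ΔQ/Q̄) ÷ (ΔI/Ī) = (56.6/262.3) ÷ (28570/98985) = 0.75.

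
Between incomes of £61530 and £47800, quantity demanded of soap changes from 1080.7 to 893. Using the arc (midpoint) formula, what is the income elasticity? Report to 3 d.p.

ΔQ = 893 − 1080.7 = -187.7; midpoint Q̄ = (1080.7 + 893)/2 = 986.85.
ΔI = 47800 − 61530 = -13730; midpoint Ī = (61530 + 47800)/2 = 54665.
η = (ΔQ/Q̄) ÷ (ΔI/Ī) = (-187.7/986.85) ÷ (-13730/54665) = 0.757.

0.757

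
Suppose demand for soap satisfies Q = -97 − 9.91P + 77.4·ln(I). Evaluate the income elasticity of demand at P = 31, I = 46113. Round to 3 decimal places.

0.181

At P = 31, I = 46113: Q = 426.977.
Holding P constant, ∂Q/∂I = 77.4/I = 0.00167849.
η_I = (∂Q/∂I)·(I/Q) = 0.00167849 × (46113/426.977) = 0.181.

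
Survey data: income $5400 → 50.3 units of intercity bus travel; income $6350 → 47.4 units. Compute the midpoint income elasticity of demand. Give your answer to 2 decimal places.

-0.37

ΔQ = 47.4 − 50.3 = -2.9; midpoint Q̄ = (50.3 + 47.4)/2 = 48.85.
ΔI = 6350 − 5400 = 950; midpoint Ī = (5400 + 6350)/2 = 5875.
η = (ΔQ/Q̄) ÷ (ΔI/Ī) = (-2.9/48.85) ÷ (950/5875) = -0.37.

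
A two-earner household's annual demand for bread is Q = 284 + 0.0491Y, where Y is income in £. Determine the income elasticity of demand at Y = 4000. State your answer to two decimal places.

0.41

At Y = 4000: Q = 480.400.
dQ/dY = 0.0491.
η = (dQ/dY)·(Y/Q) = 0.0491 × (4000/480.400) = 0.41.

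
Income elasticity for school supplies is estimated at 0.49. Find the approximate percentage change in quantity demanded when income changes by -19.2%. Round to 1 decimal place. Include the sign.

%ΔQ ≈ η × %ΔI = 0.49 × (-19.2%) = -9.4%.

-9.4%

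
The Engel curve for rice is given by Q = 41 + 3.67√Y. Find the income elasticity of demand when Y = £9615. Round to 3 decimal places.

At Y = 9615: Q = 400.866.
dQ/dY = 3.67/(2√Y) = 0.0187138 at this income.
η = (dQ/dY)·(Y/Q) = 0.0187138 × (9615/400.866) = 0.449.

0.449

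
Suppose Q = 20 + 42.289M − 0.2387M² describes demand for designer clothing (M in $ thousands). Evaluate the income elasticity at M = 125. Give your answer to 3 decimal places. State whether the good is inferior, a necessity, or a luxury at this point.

At M = 125: Q = 1576.4375.
dQ/dM = 42.289 − 0.4774M = -17.38600.
η = (dQ/dM)·(M/Q) = -17.38600 × (125/1576.4375) = -1.379.
η < 0 ⇒ inferior good.

-1.379 (inferior good)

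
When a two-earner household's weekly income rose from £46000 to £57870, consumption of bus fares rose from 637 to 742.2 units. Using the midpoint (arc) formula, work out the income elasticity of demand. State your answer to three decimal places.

0.667

ΔQ = 742.2 − 637 = 105.2; midpoint Q̄ = (637 + 742.2)/2 = 689.6.
ΔI = 57870 − 46000 = 11870; midpoint Ī = (46000 + 57870)/2 = 51935.
η = (ΔQ/Q̄) ÷ (ΔI/Ī) = (105.2/689.6) ÷ (11870/51935) = 0.667.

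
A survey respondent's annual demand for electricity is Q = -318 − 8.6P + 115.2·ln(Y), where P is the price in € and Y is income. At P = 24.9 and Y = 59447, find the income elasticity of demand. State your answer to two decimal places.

0.16

At P = 24.9, Y = 59447: Q = 734.235.
Holding P constant, ∂Q/∂Y = 115.2/Y = 0.00193786.
η_Y = (∂Q/∂Y)·(Y/Q) = 0.00193786 × (59447/734.235) = 0.16.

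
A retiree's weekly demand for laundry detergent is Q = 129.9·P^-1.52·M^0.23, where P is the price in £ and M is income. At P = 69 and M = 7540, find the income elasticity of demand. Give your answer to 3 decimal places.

For a multiplicative demand Q = A·P^α·M^β, the income elasticity is β everywhere.
Here β = 0.23, so η = 0.230.

0.230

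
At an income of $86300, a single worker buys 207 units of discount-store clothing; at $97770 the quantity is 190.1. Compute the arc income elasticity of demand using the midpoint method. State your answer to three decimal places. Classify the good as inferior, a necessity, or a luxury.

-0.683 (inferior good)

ΔQ = 190.1 − 207 = -16.9; midpoint Q̄ = (207 + 190.1)/2 = 198.55.
ΔI = 97770 − 86300 = 11470; midpoint Ī = (86300 + 97770)/2 = 92035.
η = (ΔQ/Q̄) ÷ (ΔI/Ī) = (-16.9/198.55) ÷ (11470/92035) = -0.683.
η < 0 ⇒ inferior good.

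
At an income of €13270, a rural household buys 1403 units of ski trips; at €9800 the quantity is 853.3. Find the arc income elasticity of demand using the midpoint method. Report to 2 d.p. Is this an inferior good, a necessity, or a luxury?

ΔQ = 853.3 − 1403 = -549.7; midpoint Q̄ = (1403 + 853.3)/2 = 1128.15.
ΔI = 9800 − 13270 = -3470; midpoint Ī = (13270 + 9800)/2 = 11535.
η = (ΔQ/Q̄) ÷ (ΔI/Ī) = (-549.7/1128.15) ÷ (-3470/11535) = 1.62.
η > 1 ⇒ luxury.

1.62 (luxury)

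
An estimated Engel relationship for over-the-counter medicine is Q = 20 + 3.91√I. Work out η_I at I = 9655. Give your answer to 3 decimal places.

At I = 9655: Q = 404.196.
dQ/dI = 3.91/(2√I) = 0.0198962 at this income.
η = (dQ/dI)·(I/Q) = 0.0198962 × (9655/404.196) = 0.475.

0.475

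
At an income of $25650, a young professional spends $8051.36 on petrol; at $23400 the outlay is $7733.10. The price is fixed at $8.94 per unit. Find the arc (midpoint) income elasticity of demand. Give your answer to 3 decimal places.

With a constant price, Q₁ = 8051.36/8.94 = 900.600 and Q₂ = 7733.10/8.94 = 865.000 (equivalently, work directly with expenditure since P cancels).
Midpoint %ΔQ = (7733.10 − 8051.36)/7892.23 = -0.04033; midpoint %ΔI = (23400 − 25650)/24525 = -0.09174.
η = -0.04033 / -0.09174 = 0.440.

0.440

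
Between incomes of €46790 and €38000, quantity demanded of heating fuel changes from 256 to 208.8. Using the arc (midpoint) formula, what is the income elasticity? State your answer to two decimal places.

ΔQ = 208.8 − 256 = -47.2; midpoint Q̄ = (256 + 208.8)/2 = 232.4.
ΔI = 38000 − 46790 = -8790; midpoint Ī = (46790 + 38000)/2 = 42395.
η = (ΔQ/Q̄) ÷ (ΔI/Ī) = (-47.2/232.4) ÷ (-8790/42395) = 0.98.

0.98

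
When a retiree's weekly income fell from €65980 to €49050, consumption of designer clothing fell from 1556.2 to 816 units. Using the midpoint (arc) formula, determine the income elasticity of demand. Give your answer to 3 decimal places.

ΔQ = 816 − 1556.2 = -740.2; midpoint Q̄ = (1556.2 + 816)/2 = 1186.1.
ΔI = 49050 − 65980 = -16930; midpoint Ī = (65980 + 49050)/2 = 57515.
η = (ΔQ/Q̄) ÷ (ΔI/Ī) = (-740.2/1186.1) ÷ (-16930/57515) = 2.120.

2.120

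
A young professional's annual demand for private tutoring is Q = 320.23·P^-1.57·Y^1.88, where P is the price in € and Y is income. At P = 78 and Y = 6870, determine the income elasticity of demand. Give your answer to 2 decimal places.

For a multiplicative demand Q = A·P^α·Y^β, the income elasticity is β everywhere.
Here β = 1.88, so η = 1.88.

1.88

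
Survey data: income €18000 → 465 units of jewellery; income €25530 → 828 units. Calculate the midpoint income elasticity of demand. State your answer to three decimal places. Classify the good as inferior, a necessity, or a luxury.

ΔQ = 828 − 465 = 363; midpoint Q̄ = (465 + 828)/2 = 646.5.
ΔI = 25530 − 18000 = 7530; midpoint Ī = (18000 + 25530)/2 = 21765.
η = (ΔQ/Q̄) ÷ (ΔI/Ī) = (363/646.5) ÷ (7530/21765) = 1.623.
η > 1 ⇒ luxury.

1.623 (luxury)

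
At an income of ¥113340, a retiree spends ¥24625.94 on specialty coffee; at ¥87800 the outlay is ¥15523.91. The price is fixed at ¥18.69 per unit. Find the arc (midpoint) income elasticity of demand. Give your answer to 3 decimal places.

With a constant price, Q₁ = 24625.94/18.69 = 1317.600 and Q₂ = 15523.91/18.69 = 830.600 (equivalently, work directly with expenditure since P cancels).
Midpoint %ΔQ = (15523.91 − 24625.94)/20074.93 = -0.45340; midpoint %ΔI = (87800 − 113340)/100570 = -0.25395.
η = -0.45340 / -0.25395 = 1.785.

1.785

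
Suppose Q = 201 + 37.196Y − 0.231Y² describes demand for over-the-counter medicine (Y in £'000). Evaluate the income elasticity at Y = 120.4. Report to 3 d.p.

-1.667

At Y = 120.4: Q = 1330.7854.
dQ/dY = 37.196 − 0.462Y = -18.42880.
η = (dQ/dY)·(Y/Q) = -18.42880 × (120.4/1330.7854) = -1.667.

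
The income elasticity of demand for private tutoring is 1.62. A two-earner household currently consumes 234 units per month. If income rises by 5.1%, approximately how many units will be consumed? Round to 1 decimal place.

253.3

%ΔQ ≈ η × %ΔI = 1.62 × 5.1% = 8.262%.
New Q ≈ 234 × (1 + 0.08262) = 253.3.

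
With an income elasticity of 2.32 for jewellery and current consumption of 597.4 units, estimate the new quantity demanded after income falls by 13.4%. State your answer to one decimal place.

%ΔQ ≈ η × %ΔI = 2.32 × (-13.4%) = -31.088%.
New Q ≈ 597.4 × (1 − 0.31088) = 411.7.

411.7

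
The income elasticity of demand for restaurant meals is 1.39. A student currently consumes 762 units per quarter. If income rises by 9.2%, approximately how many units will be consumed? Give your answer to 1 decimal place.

%ΔQ ≈ η × %ΔI = 1.39 × 9.2% = 12.788%.
New Q ≈ 762 × (1 + 0.12788) = 859.4.

859.4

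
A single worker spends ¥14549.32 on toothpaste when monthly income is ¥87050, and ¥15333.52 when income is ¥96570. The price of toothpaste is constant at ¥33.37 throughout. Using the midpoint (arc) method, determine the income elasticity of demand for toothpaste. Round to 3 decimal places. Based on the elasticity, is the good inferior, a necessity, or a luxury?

With a constant price, Q₁ = 14549.32/33.37 = 436.000 and Q₂ = 15333.52/33.37 = 459.500 (equivalently, work directly with expenditure since P cancels).
Midpoint %ΔQ = (15333.52 − 14549.32)/14941.42 = 0.05248; midpoint %ΔI = (96570 − 87050)/91810 = 0.10369.
η = 0.05248 / 0.10369 = 0.506.
0 < η < 1 ⇒ necessity.

0.506 (necessity)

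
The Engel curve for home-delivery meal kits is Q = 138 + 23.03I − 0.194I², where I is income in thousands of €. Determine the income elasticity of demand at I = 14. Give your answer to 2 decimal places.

At I = 14: Q = 422.3960.
dQ/dI = 23.03 − 0.388I = 17.59800.
η = (dQ/dI)·(I/Q) = 17.59800 × (14/422.3960) = 0.58.

0.58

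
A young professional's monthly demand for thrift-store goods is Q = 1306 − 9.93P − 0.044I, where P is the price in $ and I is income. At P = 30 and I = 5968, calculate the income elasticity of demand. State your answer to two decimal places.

At P = 30, I = 5968: Q = 745.508.
Holding P constant, ∂Q/∂I = −0.044.
η_I = (∂Q/∂I)·(I/Q) = -0.044 × (5968/745.508) = -0.35.

-0.35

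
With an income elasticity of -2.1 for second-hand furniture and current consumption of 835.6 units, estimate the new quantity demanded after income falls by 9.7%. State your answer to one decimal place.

%ΔQ ≈ η × %ΔI = -2.1 × (-9.7%) = 20.37%.
New Q ≈ 835.6 × (1 + 0.2037) = 1005.8.

1005.8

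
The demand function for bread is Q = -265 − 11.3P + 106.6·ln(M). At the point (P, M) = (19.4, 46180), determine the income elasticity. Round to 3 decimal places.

0.161

At P = 19.4, M = 46180: Q = 660.696.
Holding P constant, ∂Q/∂M = 106.6/M = 0.00230836.
η_M = (∂Q/∂M)·(M/Q) = 0.00230836 × (46180/660.696) = 0.161.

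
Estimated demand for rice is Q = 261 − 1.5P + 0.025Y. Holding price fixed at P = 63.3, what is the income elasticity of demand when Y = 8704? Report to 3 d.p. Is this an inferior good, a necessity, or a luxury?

0.567 (necessity)

At P = 63.3, Y = 8704: Q = 383.650.
Holding P constant, ∂Q/∂Y = 0.025.
η_Y = (∂Q/∂Y)·(Y/Q) = 0.025 × (8704/383.650) = 0.567.
Since 0 < η < 1, this is a necessity.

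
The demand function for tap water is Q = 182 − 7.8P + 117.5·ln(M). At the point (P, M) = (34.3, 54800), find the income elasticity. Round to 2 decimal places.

At P = 34.3, M = 54800: Q = 1196.555.
Holding P constant, ∂Q/∂M = 117.5/M = 0.00214416.
η_M = (∂Q/∂M)·(M/Q) = 0.00214416 × (54800/1196.555) = 0.10.

0.10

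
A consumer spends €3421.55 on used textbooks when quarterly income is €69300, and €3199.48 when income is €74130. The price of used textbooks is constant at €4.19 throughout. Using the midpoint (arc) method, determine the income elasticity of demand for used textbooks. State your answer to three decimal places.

-0.996

With a constant price, Q₁ = 3421.55/4.19 = 816.599 and Q₂ = 3199.48/4.19 = 763.599 (equivalently, work directly with expenditure since P cancels).
Midpoint %ΔQ = (3199.48 − 3421.55)/3310.52 = -0.06708; midpoint %ΔI = (74130 − 69300)/71715 = 0.06735.
η = -0.06708 / 0.06735 = -0.996.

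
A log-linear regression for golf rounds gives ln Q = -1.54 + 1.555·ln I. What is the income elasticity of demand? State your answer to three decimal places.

1.555

In a log-linear demand, the coefficient on ln I is the income elasticity.
So η = 1.555.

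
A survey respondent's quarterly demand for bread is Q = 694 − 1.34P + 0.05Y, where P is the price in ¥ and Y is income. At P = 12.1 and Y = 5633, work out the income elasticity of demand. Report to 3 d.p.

At P = 12.1, Y = 5633: Q = 959.436.
Holding P constant, ∂Q/∂Y = 0.05.
η_Y = (∂Q/∂Y)·(Y/Q) = 0.05 × (5633/959.436) = 0.294.

0.294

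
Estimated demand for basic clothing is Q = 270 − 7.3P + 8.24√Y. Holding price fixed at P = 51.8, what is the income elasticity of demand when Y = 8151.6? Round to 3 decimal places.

0.585

At P = 51.8, Y = 8151.6: Q = 635.818.
Holding P constant, ∂Q/∂Y = 8.24/(2√Y) = 0.0456327.
η_Y = (∂Q/∂Y)·(Y/Q) = 0.0456327 × (8151.6/635.818) = 0.585.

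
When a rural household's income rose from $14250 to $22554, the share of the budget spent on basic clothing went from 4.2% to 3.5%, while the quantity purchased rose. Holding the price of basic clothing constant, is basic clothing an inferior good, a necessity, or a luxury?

necessity

Quantity rises but the budget share falls as income rises, so 0 < η < 1.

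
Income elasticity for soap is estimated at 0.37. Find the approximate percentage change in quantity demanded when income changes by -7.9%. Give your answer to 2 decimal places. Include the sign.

-2.92%

%ΔQ ≈ η × %ΔI = 0.37 × (-7.9%) = -2.92%.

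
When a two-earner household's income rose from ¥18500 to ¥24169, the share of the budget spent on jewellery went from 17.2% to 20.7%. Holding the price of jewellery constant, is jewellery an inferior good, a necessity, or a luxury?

luxury

The budget share rises as income rises, so η > 1.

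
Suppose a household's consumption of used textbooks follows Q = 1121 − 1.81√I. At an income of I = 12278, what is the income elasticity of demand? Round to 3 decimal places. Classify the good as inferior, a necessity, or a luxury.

At I = 12278: Q = 920.441.
dQ/dI = -1.81/(2√I) = -0.00816742 at this income.
η = (dQ/dI)·(I/Q) = -0.00816742 × (12278/920.441) = -0.109.
Since η < 0, the good is an inferior good.

-0.109 (inferior good)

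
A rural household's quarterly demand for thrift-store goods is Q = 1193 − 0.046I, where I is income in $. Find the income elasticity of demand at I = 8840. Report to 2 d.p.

-0.52

At I = 8840: Q = 786.360.
dQ/dI = −0.046.
η = (dQ/dI)·(I/Q) = -0.046 × (8840/786.360) = -0.52.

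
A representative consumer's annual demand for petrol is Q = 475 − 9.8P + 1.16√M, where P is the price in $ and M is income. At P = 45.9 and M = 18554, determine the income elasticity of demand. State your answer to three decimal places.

0.431

At P = 45.9, M = 18554: Q = 183.187.
Holding P constant, ∂Q/∂M = 1.16/(2√M) = 0.00425803.
η_M = (∂Q/∂M)·(M/Q) = 0.00425803 × (18554/183.187) = 0.431.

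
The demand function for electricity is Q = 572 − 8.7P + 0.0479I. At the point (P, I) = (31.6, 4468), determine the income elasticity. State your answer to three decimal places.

0.419

At P = 31.6, I = 4468: Q = 511.097.
Holding P constant, ∂Q/∂I = 0.0479.
η_I = (∂Q/∂I)·(I/Q) = 0.0479 × (4468/511.097) = 0.419.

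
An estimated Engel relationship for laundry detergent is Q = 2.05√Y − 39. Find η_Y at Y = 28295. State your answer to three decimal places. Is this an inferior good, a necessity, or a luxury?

0.564 (necessity)

At Y = 28295: Q = 305.833.
dQ/dY = 2.05/(2√Y) = 0.00609353 at this income.
η = (dQ/dY)·(Y/Q) = 0.00609353 × (28295/305.833) = 0.564.
Since 0 < η < 1, the good is a necessity.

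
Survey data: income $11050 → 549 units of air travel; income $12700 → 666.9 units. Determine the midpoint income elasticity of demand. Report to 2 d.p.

1.40

ΔQ = 666.9 − 549 = 117.9; midpoint Q̄ = (549 + 666.9)/2 = 607.95.
ΔI = 12700 − 11050 = 1650; midpoint Ī = (11050 + 12700)/2 = 11875.
η = (ΔQ/Q̄) ÷ (ΔI/Ī) = (117.9/607.95) ÷ (1650/11875) = 1.40.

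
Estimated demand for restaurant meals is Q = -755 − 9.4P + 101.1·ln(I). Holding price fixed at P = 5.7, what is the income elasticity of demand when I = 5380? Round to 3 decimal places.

1.687

At P = 5.7, I = 5380: Q = 59.914.
Holding P constant, ∂Q/∂I = 101.1/I = 0.0187918.
η_I = (∂Q/∂I)·(I/Q) = 0.0187918 × (5380/59.914) = 1.687.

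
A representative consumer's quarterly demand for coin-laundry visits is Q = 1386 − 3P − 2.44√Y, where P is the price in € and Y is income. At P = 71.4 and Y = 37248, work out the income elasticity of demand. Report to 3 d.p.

-0.336

At P = 71.4, Y = 37248: Q = 700.886.
Holding P constant, ∂Q/∂Y = -2.44/(2√Y) = -0.00632133.
η_Y = (∂Q/∂Y)·(Y/Q) = -0.00632133 × (37248/700.886) = -0.336.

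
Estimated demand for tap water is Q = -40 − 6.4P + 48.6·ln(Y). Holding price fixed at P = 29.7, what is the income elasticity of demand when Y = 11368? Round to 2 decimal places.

At P = 29.7, Y = 11368: Q = 223.774.
Holding P constant, ∂Q/∂Y = 48.6/Y = 0.00427516.
η_Y = (∂Q/∂Y)·(Y/Q) = 0.00427516 × (11368/223.774) = 0.22.

0.22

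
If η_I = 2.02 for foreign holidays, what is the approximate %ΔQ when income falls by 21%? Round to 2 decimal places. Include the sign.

-42.42%

%ΔQ ≈ η × %ΔI = 2.02 × (-21%) = -42.42%.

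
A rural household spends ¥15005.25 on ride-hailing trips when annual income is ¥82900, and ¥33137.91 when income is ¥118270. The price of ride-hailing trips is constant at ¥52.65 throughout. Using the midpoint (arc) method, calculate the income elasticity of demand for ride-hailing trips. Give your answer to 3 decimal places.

With a constant price, Q₁ = 15005.25/52.65 = 285.000 and Q₂ = 33137.91/52.65 = 629.400 (equivalently, work directly with expenditure since P cancels).
Midpoint %ΔQ = (33137.91 − 15005.25)/24071.58 = 0.75328; midpoint %ΔI = (118270 − 82900)/100585 = 0.35164.
η = 0.75328 / 0.35164 = 2.142.

2.142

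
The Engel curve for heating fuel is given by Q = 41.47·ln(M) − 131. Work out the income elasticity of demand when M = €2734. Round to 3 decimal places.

At M = 2734: Q = 197.174.
dQ/dM = 41.47/M = 0.0151683 at this income.
η = (dQ/dM)·(M/Q) = 0.0151683 × (2734/197.174) = 0.210.

0.210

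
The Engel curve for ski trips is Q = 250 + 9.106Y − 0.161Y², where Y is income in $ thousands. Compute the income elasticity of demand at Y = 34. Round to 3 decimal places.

-0.168

At Y = 34: Q = 373.4880.
dQ/dY = 9.106 − 0.322Y = -1.84200.
η = (dQ/dY)·(Y/Q) = -1.84200 × (34/373.4880) = -0.168.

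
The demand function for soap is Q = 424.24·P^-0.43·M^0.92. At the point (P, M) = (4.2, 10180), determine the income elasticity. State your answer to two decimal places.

For a multiplicative demand Q = A·P^α·M^β, the income elasticity is β everywhere.
Here β = 0.92, so η = 0.92.

0.92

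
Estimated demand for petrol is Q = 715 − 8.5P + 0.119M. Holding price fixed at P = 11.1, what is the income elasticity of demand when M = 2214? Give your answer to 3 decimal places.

At P = 11.1, M = 2214: Q = 884.116.
Holding P constant, ∂Q/∂M = 0.119.
η_M = (∂Q/∂M)·(M/Q) = 0.119 × (2214/884.116) = 0.298.

0.298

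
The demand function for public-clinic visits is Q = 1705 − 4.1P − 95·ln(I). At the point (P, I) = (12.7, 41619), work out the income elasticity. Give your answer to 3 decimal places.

-0.148

At P = 12.7, I = 41619: Q = 642.480.
Holding P constant, ∂Q/∂I = -95/I = -0.00228261.
η_I = (∂Q/∂I)·(I/Q) = -0.00228261 × (41619/642.480) = -0.148.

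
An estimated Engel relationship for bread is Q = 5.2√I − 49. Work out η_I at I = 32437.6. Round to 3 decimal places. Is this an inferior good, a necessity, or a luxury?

At I = 32437.6: Q = 887.543.
dQ/dI = 5.2/(2√I) = 0.0144361 at this income.
η = (dQ/dI)·(I/Q) = 0.0144361 × (32437.6/887.543) = 0.528.
Since 0 < η < 1, the good is a necessity.

0.528 (necessity)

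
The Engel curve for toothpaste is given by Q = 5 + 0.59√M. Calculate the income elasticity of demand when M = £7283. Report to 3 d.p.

At M = 7283: Q = 55.351.
dQ/dM = 0.59/(2√M) = 0.00345674 at this income.
η = (dQ/dM)·(M/Q) = 0.00345674 × (7283/55.351) = 0.455.

0.455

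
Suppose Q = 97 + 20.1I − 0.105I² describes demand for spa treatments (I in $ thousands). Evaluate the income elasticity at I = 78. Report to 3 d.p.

0.283

At I = 78: Q = 1025.9800.
dQ/dI = 20.1 − 0.21I = 3.72000.
η = (dQ/dI)·(I/Q) = 3.72000 × (78/1025.9800) = 0.283.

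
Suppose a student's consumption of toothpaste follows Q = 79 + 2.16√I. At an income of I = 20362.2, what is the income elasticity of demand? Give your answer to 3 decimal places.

At I = 20362.2: Q = 387.224.
dQ/dI = 2.16/(2√I) = 0.00756853 at this income.
η = (dQ/dI)·(I/Q) = 0.00756853 × (20362.2/387.224) = 0.398.

0.398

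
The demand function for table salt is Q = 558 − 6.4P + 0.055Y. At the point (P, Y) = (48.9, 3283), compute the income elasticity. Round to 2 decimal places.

At P = 48.9, Y = 3283: Q = 425.605.
Holding P constant, ∂Q/∂Y = 0.055.
η_Y = (∂Q/∂Y)·(Y/Q) = 0.055 × (3283/425.605) = 0.42.

0.42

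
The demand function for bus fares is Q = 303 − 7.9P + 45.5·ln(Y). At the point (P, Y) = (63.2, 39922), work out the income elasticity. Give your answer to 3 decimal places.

At P = 63.2, Y = 39922: Q = 285.778.
Holding P constant, ∂Q/∂Y = 45.5/Y = 0.00113972.
η_Y = (∂Q/∂Y)·(Y/Q) = 0.00113972 × (39922/285.778) = 0.159.

0.159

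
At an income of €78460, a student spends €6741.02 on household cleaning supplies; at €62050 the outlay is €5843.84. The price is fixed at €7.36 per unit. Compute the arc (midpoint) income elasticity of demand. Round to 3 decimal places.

With a constant price, Q₁ = 6741.02/7.36 = 915.899 and Q₂ = 5843.84/7.36 = 794.000 (equivalently, work directly with expenditure since P cancels).
Midpoint %ΔQ = (5843.84 − 6741.02)/6292.43 = -0.14258; midpoint %ΔI = (62050 − 78460)/70255 = -0.23358.
η = -0.14258 / -0.23358 = 0.610.

0.610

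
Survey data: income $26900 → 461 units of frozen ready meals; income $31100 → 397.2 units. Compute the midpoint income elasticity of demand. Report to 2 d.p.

ΔQ = 397.2 − 461 = -63.8; midpoint Q̄ = (461 + 397.2)/2 = 429.1.
ΔI = 31100 − 26900 = 4200; midpoint Ī = (26900 + 31100)/2 = 29000.
η = (ΔQ/Q̄) ÷ (ΔI/Ī) = (-63.8/429.1) ÷ (4200/29000) = -1.03.

-1.03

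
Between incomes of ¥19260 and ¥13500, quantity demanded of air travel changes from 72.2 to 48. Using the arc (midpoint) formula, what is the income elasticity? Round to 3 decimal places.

1.145

ΔQ = 48 − 72.2 = -24.2; midpoint Q̄ = (72.2 + 48)/2 = 60.1.
ΔI = 13500 − 19260 = -5760; midpoint Ī = (19260 + 13500)/2 = 16380.
η = (ΔQ/Q̄) ÷ (ΔI/Ī) = (-24.2/60.1) ÷ (-5760/16380) = 1.145.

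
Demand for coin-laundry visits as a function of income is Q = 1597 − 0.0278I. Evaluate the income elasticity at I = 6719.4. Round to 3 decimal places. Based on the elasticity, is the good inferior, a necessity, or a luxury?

At I = 6719.4: Q = 1410.201.
dQ/dI = −0.0278.
η = (dQ/dI)·(I/Q) = -0.0278 × (6719.4/1410.201) = -0.132.
Since η < 0, the good is an inferior good.

-0.132 (inferior good)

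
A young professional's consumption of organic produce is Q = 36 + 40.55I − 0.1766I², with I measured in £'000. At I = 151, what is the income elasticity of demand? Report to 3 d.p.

At I = 151: Q = 2132.3934.
dQ/dI = 40.55 − 0.3532I = -12.78320.
η = (dQ/dI)·(I/Q) = -12.78320 × (151/2132.3934) = -0.905.

-0.905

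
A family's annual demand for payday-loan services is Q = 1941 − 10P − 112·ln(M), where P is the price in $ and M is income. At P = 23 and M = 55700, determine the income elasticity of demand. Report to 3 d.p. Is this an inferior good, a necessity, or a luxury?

At P = 23, M = 55700: Q = 487.094.
Holding P constant, ∂Q/∂M = -112/M = -0.00201077.
η_M = (∂Q/∂M)·(M/Q) = -0.00201077 × (55700/487.094) = -0.230.
Since η < 0, this is an inferior good.

-0.230 (inferior good)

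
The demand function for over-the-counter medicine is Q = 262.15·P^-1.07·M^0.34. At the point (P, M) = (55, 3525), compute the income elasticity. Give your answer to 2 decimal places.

For a multiplicative demand Q = A·P^α·M^β, the income elasticity is β everywhere.
Here β = 0.34, so η = 0.34.

0.34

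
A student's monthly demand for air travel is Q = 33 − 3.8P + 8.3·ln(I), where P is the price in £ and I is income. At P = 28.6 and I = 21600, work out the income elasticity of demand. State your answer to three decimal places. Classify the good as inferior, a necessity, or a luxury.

At P = 28.6, I = 21600: Q = 7.158.
Holding P constant, ∂Q/∂I = 8.3/I = 0.000384259.
η_I = (∂Q/∂I)·(I/Q) = 0.000384259 × (21600/7.158) = 1.160.
Since η > 1, this is a luxury.

1.160 (luxury)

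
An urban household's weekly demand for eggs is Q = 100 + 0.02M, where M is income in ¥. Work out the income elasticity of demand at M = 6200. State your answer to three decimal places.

0.554

At M = 6200: Q = 224.000.
dQ/dM = 0.02.
η = (dQ/dM)·(M/Q) = 0.02 × (6200/224.000) = 0.554.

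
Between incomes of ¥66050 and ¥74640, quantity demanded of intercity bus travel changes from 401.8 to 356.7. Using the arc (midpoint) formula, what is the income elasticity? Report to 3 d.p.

ΔQ = 356.7 − 401.8 = -45.1; midpoint Q̄ = (401.8 + 356.7)/2 = 379.25.
ΔI = 74640 − 66050 = 8590; midpoint Ī = (66050 + 74640)/2 = 70345.
η = (ΔQ/Q̄) ÷ (ΔI/Ī) = (-45.1/379.25) ÷ (8590/70345) = -0.974.

-0.974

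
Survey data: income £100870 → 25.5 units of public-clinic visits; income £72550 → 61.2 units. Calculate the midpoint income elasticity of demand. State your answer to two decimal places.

-2.52

ΔQ = 61.2 − 25.5 = 35.7; midpoint Q̄ = (25.5 + 61.2)/2 = 43.35.
ΔI = 72550 − 100870 = -28320; midpoint Ī = (100870 + 72550)/2 = 86710.
η = (ΔQ/Q̄) ÷ (ΔI/Ī) = (35.7/43.35) ÷ (-28320/86710) = -2.52.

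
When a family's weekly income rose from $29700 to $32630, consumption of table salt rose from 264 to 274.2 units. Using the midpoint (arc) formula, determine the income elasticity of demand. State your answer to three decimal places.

0.403

ΔQ = 274.2 − 264 = 10.2; midpoint Q̄ = (264 + 274.2)/2 = 269.1.
ΔI = 32630 − 29700 = 2930; midpoint Ī = (29700 + 32630)/2 = 31165.
η = (ΔQ/Q̄) ÷ (ΔI/Ī) = (10.2/269.1) ÷ (2930/31165) = 0.403.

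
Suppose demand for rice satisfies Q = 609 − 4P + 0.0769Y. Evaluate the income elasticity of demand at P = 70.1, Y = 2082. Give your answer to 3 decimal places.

0.328

At P = 70.1, Y = 2082: Q = 488.706.
Holding P constant, ∂Q/∂Y = 0.0769.
η_Y = (∂Q/∂Y)·(Y/Q) = 0.0769 × (2082/488.706) = 0.328.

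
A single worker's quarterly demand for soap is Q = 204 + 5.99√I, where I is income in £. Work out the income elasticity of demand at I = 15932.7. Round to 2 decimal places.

0.39

At I = 15932.7: Q = 960.087.
dQ/dI = 5.99/(2√I) = 0.0237275 at this income.
η = (dQ/dI)·(I/Q) = 0.0237275 × (15932.7/960.087) = 0.39.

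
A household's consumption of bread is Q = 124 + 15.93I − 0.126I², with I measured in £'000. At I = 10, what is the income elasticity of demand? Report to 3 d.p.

At I = 10: Q = 270.7000.
dQ/dI = 15.93 − 0.252I = 13.41000.
η = (dQ/dI)·(I/Q) = 13.41000 × (10/270.7000) = 0.495.

0.495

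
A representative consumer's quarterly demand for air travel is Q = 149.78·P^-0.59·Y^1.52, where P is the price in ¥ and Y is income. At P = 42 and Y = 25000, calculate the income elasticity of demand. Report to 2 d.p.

For a multiplicative demand Q = A·P^α·Y^β, the income elasticity is β everywhere.
Here β = 1.52, so η = 1.52.

1.52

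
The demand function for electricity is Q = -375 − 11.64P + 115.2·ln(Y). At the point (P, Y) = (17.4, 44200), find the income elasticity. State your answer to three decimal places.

0.176

At P = 17.4, Y = 44200: Q = 654.699.
Holding P constant, ∂Q/∂Y = 115.2/Y = 0.00260633.
η_Y = (∂Q/∂Y)·(Y/Q) = 0.00260633 × (44200/654.699) = 0.176.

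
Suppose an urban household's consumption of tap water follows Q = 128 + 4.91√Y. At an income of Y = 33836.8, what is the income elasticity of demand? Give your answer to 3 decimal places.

At Y = 33836.8: Q = 1031.184.
dQ/dY = 4.91/(2√Y) = 0.0133462 at this income.
η = (dQ/dY)·(Y/Q) = 0.0133462 × (33836.8/1031.184) = 0.438.

0.438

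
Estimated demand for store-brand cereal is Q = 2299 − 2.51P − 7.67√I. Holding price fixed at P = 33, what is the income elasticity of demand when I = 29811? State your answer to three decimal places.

At P = 33, I = 29811: Q = 891.878.
Holding P constant, ∂Q/∂I = -7.67/(2√I) = -0.0222115.
η_I = (∂Q/∂I)·(I/Q) = -0.0222115 × (29811/891.878) = -0.742.

-0.742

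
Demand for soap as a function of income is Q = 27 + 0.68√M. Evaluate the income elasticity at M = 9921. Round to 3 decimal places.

0.357

At M = 9921: Q = 94.731.
dQ/dM = 0.68/(2√M) = 0.00341351 at this income.
η = (dQ/dM)·(M/Q) = 0.00341351 × (9921/94.731) = 0.357.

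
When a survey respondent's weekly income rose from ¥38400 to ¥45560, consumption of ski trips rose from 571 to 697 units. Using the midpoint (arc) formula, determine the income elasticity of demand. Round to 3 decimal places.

ΔQ = 697 − 571 = 126; midpoint Q̄ = (571 + 697)/2 = 634.
ΔI = 45560 − 38400 = 7160; midpoint Ī = (38400 + 45560)/2 = 41980.
η = (ΔQ/Q̄) ÷ (ΔI/Ī) = (126/634) ÷ (7160/41980) = 1.165.

1.165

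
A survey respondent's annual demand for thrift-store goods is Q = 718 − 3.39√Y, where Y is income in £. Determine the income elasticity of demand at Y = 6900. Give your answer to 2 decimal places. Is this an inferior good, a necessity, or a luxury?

-0.32 (inferior good)

At Y = 6900: Q = 436.405.
dQ/dY = -3.39/(2√Y) = -0.0204054 at this income.
η = (dQ/dY)·(Y/Q) = -0.0204054 × (6900/436.405) = -0.32.
Since η < 0, the good is an inferior good.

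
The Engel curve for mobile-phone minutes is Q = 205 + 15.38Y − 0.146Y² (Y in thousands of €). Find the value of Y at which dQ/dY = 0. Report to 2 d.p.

52.67

dQ/dY = 15.38 − 0.292Y.
The good is inferior where dQ/dY < 0. Setting dQ/dY = 0 gives Y = 15.38 / 0.292 = 52.67.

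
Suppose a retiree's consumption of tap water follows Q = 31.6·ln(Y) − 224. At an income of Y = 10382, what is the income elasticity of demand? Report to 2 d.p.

0.46

At Y = 10382: Q = 68.231.
dQ/dY = 31.6/Y = 0.00304373 at this income.
η = (dQ/dY)·(Y/Q) = 0.00304373 × (10382/68.231) = 0.46.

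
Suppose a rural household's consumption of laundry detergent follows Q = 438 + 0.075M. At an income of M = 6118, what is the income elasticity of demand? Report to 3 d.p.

0.512

At M = 6118: Q = 896.850.
dQ/dM = 0.075.
η = (dQ/dM)·(M/Q) = 0.075 × (6118/896.850) = 0.512.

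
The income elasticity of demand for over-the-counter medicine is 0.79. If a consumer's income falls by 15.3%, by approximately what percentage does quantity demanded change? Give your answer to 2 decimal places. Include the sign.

-12.09%

%ΔQ ≈ η × %ΔI = 0.79 × (-15.3%) = -12.09%.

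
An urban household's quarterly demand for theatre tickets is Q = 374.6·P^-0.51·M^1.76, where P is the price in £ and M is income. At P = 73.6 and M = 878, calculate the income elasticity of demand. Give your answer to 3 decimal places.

For a multiplicative demand Q = A·P^α·M^β, the income elasticity is β everywhere.
Here β = 1.76, so η = 1.760.

1.760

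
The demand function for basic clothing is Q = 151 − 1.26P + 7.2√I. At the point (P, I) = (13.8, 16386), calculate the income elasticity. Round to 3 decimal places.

0.437

At P = 13.8, I = 16386: Q = 1055.268.
Holding P constant, ∂Q/∂I = 7.2/(2√I) = 0.0281233.
η_I = (∂Q/∂I)·(I/Q) = 0.0281233 × (16386/1055.268) = 0.437.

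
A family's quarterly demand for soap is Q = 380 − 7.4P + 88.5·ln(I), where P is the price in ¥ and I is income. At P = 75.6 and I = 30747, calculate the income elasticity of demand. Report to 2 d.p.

At P = 75.6, I = 30747: Q = 735.079.
Holding P constant, ∂Q/∂I = 88.5/I = 0.00287833.
η_I = (∂Q/∂I)·(I/Q) = 0.00287833 × (30747/735.079) = 0.12.

0.12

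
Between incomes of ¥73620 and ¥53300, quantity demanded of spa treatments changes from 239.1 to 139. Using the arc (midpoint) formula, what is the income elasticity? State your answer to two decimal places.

1.65

ΔQ = 139 − 239.1 = -100.1; midpoint Q̄ = (239.1 + 139)/2 = 189.05.
ΔI = 53300 − 73620 = -20320; midpoint Ī = (73620 + 53300)/2 = 63460.
η = (ΔQ/Q̄) ÷ (ΔI/Ī) = (-100.1/189.05) ÷ (-20320/63460) = 1.65.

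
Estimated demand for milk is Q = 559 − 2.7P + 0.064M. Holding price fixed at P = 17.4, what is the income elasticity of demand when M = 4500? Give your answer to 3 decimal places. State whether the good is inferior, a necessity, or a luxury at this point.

0.360 (necessity)

At P = 17.4, M = 4500: Q = 800.020.
Holding P constant, ∂Q/∂M = 0.064.
η_M = (∂Q/∂M)·(M/Q) = 0.064 × (4500/800.020) = 0.360.
Since 0 < η < 1, this is a necessity.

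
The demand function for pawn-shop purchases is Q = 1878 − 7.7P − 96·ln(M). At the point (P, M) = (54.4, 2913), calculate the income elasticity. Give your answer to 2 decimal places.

-0.14

At P = 54.4, M = 2913: Q = 693.334.
Holding P constant, ∂Q/∂M = -96/M = -0.0329557.
η_M = (∂Q/∂M)·(M/Q) = -0.0329557 × (2913/693.334) = -0.14.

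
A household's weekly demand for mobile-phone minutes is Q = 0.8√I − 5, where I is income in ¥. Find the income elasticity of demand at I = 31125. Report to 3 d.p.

At I = 31125: Q = 136.138.
dQ/dI = 0.8/(2√I) = 0.00226728 at this income.
η = (dQ/dI)·(I/Q) = 0.00226728 × (31125/136.138) = 0.518.

0.518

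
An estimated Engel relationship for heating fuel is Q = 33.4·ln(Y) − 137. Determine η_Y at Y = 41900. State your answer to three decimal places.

At Y = 41900: Q = 218.478.
dQ/dY = 33.4/Y = 0.000797136 at this income.
η = (dQ/dY)·(Y/Q) = 0.000797136 × (41900/218.478) = 0.153.

0.153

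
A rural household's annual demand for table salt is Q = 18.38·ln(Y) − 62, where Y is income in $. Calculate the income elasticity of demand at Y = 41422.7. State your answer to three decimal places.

0.138

At Y = 41422.7: Q = 133.409.
dQ/dY = 18.38/Y = 0.000443718 at this income.
η = (dQ/dY)·(Y/Q) = 0.000443718 × (41422.7/133.409) = 0.138.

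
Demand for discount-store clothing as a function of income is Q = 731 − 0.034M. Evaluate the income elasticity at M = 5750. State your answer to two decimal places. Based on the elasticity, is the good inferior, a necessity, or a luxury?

At M = 5750: Q = 535.500.
dQ/dM = −0.034.
η = (dQ/dM)·(M/Q) = -0.034 × (5750/535.500) = -0.37.
Since η < 0, the good is an inferior good.

-0.37 (inferior good)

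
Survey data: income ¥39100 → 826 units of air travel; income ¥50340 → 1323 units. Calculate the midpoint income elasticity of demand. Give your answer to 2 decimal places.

ΔQ = 1323 − 826 = 497; midpoint Q̄ = (826 + 1323)/2 = 1074.5.
ΔI = 50340 − 39100 = 11240; midpoint Ī = (39100 + 50340)/2 = 44720.
η = (ΔQ/Q̄) ÷ (ΔI/Ī) = (497/1074.5) ÷ (11240/44720) = 1.84.

1.84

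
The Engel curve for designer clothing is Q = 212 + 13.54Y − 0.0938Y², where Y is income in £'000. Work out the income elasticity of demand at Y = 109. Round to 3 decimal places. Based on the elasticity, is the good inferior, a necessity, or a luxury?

-1.313 (inferior good)

At Y = 109: Q = 573.4222.
dQ/dY = 13.54 − 0.1876Y = -6.90840.
η = (dQ/dY)·(Y/Q) = -6.90840 × (109/573.4222) = -1.313.
η < 0 ⇒ inferior good.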